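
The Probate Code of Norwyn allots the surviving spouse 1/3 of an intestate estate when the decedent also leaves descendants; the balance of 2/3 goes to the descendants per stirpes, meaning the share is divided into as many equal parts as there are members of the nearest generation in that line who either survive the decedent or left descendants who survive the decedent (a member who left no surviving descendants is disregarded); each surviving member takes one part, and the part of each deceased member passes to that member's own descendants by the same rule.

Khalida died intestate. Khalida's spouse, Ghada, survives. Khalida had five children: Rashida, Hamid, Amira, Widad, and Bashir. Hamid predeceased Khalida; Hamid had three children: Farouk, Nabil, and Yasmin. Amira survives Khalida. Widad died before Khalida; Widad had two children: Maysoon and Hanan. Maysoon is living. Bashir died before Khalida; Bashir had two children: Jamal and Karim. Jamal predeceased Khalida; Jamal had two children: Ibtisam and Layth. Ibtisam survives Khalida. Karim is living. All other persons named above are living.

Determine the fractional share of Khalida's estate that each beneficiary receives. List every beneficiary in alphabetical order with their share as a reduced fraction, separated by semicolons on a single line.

Amira 2/15; Farouk 2/45; Ghada 1/3; Hanan 1/15; Ibtisam 1/30; Karim 1/15; Layth 1/30; Maysoon 1/15; Nabil 2/45; Rashida 2/15; Yasmin 2/45

Ghada, as surviving spouse, takes 1/3.
The remaining 2/3 passes to Khalida's descendants per stirpes.
The 2/3 is divided into 5 equal shares of 2/15 among Rashida, Hamid, Amira, Widad, Bashir.
Rashida is living and takes 2/15.
Hamid predeceased; the 2/15 allotted to Hamid's branch passes to Hamid's issue by representation.
The 2/15 is divided into 3 equal shares of 2/45 among Farouk, Nabil, Yasmin.
Farouk is living and takes 2/45.
Nabil is living and takes 2/45.
Yasmin is living and takes 2/45.
Amira is living and takes 2/15.
Widad predeceased; the 2/15 allotted to Widad's branch passes to Widad's issue by representation.
The 2/15 is divided into 2 equal shares of 1/15 among Maysoon, Hanan.
Maysoon is living and takes 1/15.
Hanan is living and takes 1/15.
Bashir predeceased; the 2/15 allotted to Bashir's branch passes to Bashir's issue by representation.
The 2/15 is divided into 2 equal shares of 1/15 among Jamal, Karim.
Jamal predeceased; the 1/15 allotted to Jamal's branch passes to Jamal's issue by representation.
The 1/15 is divided into 2 equal shares of 1/30 among Ibtisam, Layth.
Ibtisam is living and takes 1/30.
Layth is living and takes 1/30.
Karim is living and takes 1/15.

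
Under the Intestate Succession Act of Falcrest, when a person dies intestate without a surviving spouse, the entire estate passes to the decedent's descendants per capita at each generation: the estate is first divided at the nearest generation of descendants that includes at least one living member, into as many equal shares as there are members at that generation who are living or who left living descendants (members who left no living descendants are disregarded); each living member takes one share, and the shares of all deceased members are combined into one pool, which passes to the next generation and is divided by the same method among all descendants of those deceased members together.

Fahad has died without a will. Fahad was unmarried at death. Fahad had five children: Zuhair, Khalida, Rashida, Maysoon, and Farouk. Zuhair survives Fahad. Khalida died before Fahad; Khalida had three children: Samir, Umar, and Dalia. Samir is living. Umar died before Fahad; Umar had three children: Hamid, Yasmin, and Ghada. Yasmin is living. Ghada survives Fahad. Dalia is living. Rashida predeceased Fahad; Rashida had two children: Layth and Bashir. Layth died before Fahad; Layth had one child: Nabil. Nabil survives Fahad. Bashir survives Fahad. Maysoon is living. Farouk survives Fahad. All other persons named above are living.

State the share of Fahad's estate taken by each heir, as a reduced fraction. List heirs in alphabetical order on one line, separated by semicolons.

There is no surviving spouse, so the entire estate passes to Fahad's descendants per capita at each generation.
At generation 1 (Zuhair, Khalida, Rashida, Maysoon, Farouk) there are 5 shares of (1)/5 = 1/5 each.
Living: Zuhair, Maysoon, and Farouk — each takes 1/5.
Deceased: Khalida and Rashida. Their combined 2/5 is pooled and carried to generation 2.
At generation 2 (Samir, Umar, Dalia, Layth, Bashir) there are 5 shares of (2/5)/5 = 2/25 each.
Living: Samir, Dalia, and Bashir — each takes 2/25.
Deceased: Umar and Layth. Their combined 4/25 is pooled and carried to generation 3.
At generation 3 (Hamid, Yasmin, Ghada, Nabil) there are 4 shares of (4/25)/4 = 1/25 each.
Living: Hamid, Yasmin, Ghada, and Nabil — each takes 1/25.

Bashir 2/25; Dalia 2/25; Farouk 1/5; Ghada 1/25; Hamid 1/25; Maysoon 1/5; Nabil 1/25; Samir 2/25; Yasmin 1/25; Zuhair 1/5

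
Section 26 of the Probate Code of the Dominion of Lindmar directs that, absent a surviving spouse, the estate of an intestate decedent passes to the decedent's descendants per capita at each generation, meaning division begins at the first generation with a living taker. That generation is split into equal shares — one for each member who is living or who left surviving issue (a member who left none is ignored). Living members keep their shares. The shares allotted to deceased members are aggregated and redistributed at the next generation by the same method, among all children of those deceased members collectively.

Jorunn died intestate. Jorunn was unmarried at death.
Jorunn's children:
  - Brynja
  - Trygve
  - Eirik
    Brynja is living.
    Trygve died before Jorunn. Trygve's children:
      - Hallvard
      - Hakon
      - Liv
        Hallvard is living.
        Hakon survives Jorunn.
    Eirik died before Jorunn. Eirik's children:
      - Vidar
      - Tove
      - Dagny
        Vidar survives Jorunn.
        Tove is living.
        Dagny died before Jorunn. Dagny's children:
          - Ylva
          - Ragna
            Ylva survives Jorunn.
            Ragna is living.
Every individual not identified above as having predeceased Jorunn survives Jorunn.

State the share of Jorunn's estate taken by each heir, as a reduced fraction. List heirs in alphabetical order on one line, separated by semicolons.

There is no surviving spouse, so the entire estate passes to Jorunn's descendants per capita at each generation.
At generation 1 (Brynja, Trygve, Eirik) there are 3 shares of (1)/3 = 1/3 each.
Living: Brynja — each takes 1/3.
Deceased: Trygve and Eirik. Their combined 2/3 is pooled and carried to generation 2.
At generation 2 (Hallvard, Hakon, Liv, Vidar, Tove, Dagny) there are 6 shares of (2/3)/6 = 1/9 each.
Living: Hallvard, Hakon, Liv, Vidar, and Tove — each takes 1/9.
Deceased: Dagny. That 1/9 share is carried to generation 3.
At generation 3 (Ylva, Ragna) there are 2 shares of (1/9)/2 = 1/18 each.
Living: Ylva and Ragna — each takes 1/18.

Brynja 1/3; Hakon 1/9; Hallvard 1/9; Liv 1/9; Ragna 1/18; Tove 1/9; Vidar 1/9; Ylva 1/18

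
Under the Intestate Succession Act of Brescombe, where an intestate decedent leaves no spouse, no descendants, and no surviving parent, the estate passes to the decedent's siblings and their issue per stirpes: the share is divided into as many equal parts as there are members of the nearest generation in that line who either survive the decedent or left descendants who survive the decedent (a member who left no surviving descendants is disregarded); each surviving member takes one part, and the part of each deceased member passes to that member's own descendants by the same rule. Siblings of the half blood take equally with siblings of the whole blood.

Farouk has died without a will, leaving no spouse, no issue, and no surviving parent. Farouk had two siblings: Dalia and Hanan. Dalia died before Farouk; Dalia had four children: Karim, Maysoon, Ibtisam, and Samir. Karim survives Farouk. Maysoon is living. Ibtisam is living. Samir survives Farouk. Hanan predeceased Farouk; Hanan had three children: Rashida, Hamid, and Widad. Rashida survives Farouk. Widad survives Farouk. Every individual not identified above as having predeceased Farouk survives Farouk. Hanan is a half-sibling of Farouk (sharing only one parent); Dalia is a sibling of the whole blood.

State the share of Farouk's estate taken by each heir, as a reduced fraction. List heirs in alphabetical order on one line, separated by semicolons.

Hamid 1/6; Ibtisam 1/8; Karim 1/8; Maysoon 1/8; Rashida 1/6; Samir 1/8; Widad 1/6

No spouse, descendants, or parent survives, so the estate passes to Farouk's siblings per stirpes.
Half-blood and whole-blood siblings take equally under the stated rule.
The estate is divided into 2 equal shares of 1/2 among Dalia, Hanan.
Dalia predeceased; the 1/2 allotted to Dalia's branch passes to Dalia's issue by representation.
The 1/2 is divided into 4 equal shares of 1/8 among Karim, Maysoon, Ibtisam, Samir.
Karim is living and takes 1/8.
Maysoon is living and takes 1/8.
Ibtisam is living and takes 1/8.
Samir is living and takes 1/8.
Hanan predeceased; the 1/2 allotted to Hanan's branch passes to Hanan's issue by representation.
The 1/2 is divided into 3 equal shares of 1/6 among Rashida, Hamid, Widad.
Rashida is living and takes 1/6.
Hamid is living and takes 1/6.
Widad is living and takes 1/6.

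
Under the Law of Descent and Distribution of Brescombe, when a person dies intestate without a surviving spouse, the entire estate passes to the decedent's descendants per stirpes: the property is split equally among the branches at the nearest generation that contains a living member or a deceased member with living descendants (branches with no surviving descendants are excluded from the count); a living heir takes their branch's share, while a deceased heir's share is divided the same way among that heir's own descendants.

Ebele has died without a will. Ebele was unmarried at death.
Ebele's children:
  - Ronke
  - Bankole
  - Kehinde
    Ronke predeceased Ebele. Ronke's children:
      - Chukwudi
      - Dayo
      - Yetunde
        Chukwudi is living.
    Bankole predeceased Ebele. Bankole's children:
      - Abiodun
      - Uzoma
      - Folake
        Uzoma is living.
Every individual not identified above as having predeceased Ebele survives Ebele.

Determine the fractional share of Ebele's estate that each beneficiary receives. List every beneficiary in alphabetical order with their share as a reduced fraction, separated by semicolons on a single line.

There is no surviving spouse, so the entire estate passes to Ebele's descendants per stirpes.
The estate is divided into 3 equal shares of 1/3 among Ronke, Bankole, Kehinde.
Ronke predeceased; the 1/3 allotted to Ronke's branch passes to Ronke's issue by representation.
The 1/3 is divided into 3 equal shares of 1/9 among Chukwudi, Dayo, Yetunde.
Chukwudi is living and takes 1/9.
Dayo is living and takes 1/9.
Yetunde is living and takes 1/9.
Bankole predeceased; the 1/3 allotted to Bankole's branch passes to Bankole's issue by representation.
The 1/3 is divided into 3 equal shares of 1/9 among Abiodun, Uzoma, Folake.
Abiodun is living and takes 1/9.
Uzoma is living and takes 1/9.
Folake is living and takes 1/9.
Kehinde is living and takes 1/3.

Abiodun 1/9; Chukwudi 1/9; Dayo 1/9; Folake 1/9; Kehinde 1/3; Uzoma 1/9; Yetunde 1/9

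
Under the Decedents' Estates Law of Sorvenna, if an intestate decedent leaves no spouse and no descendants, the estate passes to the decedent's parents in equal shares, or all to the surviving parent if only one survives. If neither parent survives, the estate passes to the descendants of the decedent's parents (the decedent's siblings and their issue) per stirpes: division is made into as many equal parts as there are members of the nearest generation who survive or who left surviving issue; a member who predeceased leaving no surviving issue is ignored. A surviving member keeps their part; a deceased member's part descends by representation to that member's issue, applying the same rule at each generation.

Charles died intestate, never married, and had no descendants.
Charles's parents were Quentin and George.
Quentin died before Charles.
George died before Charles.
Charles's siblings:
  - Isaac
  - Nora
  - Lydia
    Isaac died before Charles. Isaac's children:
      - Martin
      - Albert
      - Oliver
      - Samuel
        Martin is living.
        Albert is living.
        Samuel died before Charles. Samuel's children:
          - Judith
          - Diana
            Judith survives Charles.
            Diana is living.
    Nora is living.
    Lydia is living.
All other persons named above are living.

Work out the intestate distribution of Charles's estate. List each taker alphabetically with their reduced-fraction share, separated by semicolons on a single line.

Neither parent survives and there are no descendants, so the estate passes to Charles's siblings and their issue per stirpes.
The estate is divided into 3 equal shares of 1/3 among Isaac, Nora, Lydia.
Isaac predeceased; the 1/3 allotted to Isaac's branch passes to Isaac's issue by representation.
The 1/3 is divided into 4 equal shares of 1/12 among Martin, Albert, Oliver, Samuel.
Martin is living and takes 1/12.
Albert is living and takes 1/12.
Oliver is living and takes 1/12.
Samuel predeceased; the 1/12 allotted to Samuel's branch passes to Samuel's issue by representation.
The 1/12 is divided into 2 equal shares of 1/24 among Judith, Diana.
Judith is living and takes 1/24.
Diana is living and takes 1/24.
Nora is living and takes 1/3.
Lydia is living and takes 1/3.

Albert 1/12; Diana 1/24; Judith 1/24; Lydia 1/3; Martin 1/12; Nora 1/3; Oliver 1/12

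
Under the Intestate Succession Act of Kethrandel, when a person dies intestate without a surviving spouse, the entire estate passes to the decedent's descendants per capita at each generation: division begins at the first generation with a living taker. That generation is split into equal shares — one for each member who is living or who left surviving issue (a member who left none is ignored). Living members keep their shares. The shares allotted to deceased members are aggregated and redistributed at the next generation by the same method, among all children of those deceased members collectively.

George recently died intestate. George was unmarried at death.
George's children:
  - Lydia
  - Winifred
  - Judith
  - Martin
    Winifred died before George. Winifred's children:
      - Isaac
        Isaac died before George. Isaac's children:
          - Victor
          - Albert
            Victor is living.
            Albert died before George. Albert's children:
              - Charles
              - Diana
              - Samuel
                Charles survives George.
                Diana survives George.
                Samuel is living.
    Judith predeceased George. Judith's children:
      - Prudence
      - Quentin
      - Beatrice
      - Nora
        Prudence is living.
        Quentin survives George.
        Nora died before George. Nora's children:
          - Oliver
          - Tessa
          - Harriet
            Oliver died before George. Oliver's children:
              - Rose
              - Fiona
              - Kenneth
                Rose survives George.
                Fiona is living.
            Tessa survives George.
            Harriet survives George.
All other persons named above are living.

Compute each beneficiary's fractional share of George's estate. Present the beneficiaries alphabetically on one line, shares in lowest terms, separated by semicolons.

There is no surviving spouse, so the entire estate passes to George's descendants per capita at each generation.
At generation 1 (Lydia, Winifred, Judith, Martin) there are 4 shares of (1)/4 = 1/4 each.
Living: Lydia and Martin — each takes 1/4.
Deceased: Winifred and Judith. Their combined 1/2 is pooled and carried to generation 2.
At generation 2 (Isaac, Prudence, Quentin, Beatrice, Nora) there are 5 shares of (1/2)/5 = 1/10 each.
Living: Prudence, Quentin, and Beatrice — each takes 1/10.
Deceased: Isaac and Nora. Their combined 1/5 is pooled and carried to generation 3.
At generation 3 (Victor, Albert, Oliver, Tessa, Harriet) there are 5 shares of (1/5)/5 = 1/25 each.
Living: Victor, Tessa, and Harriet — each takes 1/25.
Deceased: Albert and Oliver. Their combined 2/25 is pooled and carried to generation 4.
At generation 4 (Charles, Diana, Samuel, Rose, Fiona, Kenneth) there are 6 shares of (2/25)/6 = 1/75 each.
Living: Charles, Diana, Samuel, Rose, Fiona, and Kenneth — each takes 1/75.

Beatrice 1/10; Charles 1/75; Diana 1/75; Fiona 1/75; Harriet 1/25; Kenneth 1/75; Lydia 1/4; Martin 1/4; Prudence 1/10; Quentin 1/10; Rose 1/75; Samuel 1/75; Tessa 1/25; Victor 1/25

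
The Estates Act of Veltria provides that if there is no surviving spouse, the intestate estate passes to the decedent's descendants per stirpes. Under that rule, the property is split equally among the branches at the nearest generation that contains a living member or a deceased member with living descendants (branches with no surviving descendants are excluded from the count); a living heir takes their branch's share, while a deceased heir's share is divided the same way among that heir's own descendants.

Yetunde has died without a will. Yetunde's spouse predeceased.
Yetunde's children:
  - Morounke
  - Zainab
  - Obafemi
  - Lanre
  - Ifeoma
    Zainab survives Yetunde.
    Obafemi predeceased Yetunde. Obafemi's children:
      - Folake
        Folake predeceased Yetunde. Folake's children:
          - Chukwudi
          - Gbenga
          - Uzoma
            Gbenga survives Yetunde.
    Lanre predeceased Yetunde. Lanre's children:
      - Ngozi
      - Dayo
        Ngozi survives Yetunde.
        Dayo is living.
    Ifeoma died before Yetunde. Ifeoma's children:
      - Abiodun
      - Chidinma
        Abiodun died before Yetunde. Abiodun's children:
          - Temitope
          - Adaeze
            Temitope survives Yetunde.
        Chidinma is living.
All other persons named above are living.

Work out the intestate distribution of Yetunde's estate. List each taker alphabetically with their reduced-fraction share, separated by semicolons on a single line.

Adaeze 1/20; Chidinma 1/10; Chukwudi 1/15; Dayo 1/10; Gbenga 1/15; Morounke 1/5; Ngozi 1/10; Temitope 1/20; Uzoma 1/15; Zainab 1/5

There is no surviving spouse, so the entire estate passes to Yetunde's descendants per stirpes.
The estate is divided into 5 equal shares of 1/5 among Morounke, Zainab, Obafemi, Lanre, Ifeoma.
Morounke is living and takes 1/5.
Zainab is living and takes 1/5.
Obafemi predeceased; the 1/5 allotted to Obafemi's branch passes to Obafemi's issue by representation.
Folake's line is the sole branch at this level, so the full 1/5 passes to Folake's issue by representation.
The 1/5 is divided into 3 equal shares of 1/15 among Chukwudi, Gbenga, Uzoma.
Chukwudi is living and takes 1/15.
Gbenga is living and takes 1/15.
Uzoma is living and takes 1/15.
Lanre predeceased; the 1/5 allotted to Lanre's branch passes to Lanre's issue by representation.
The 1/5 is divided into 2 equal shares of 1/10 among Ngozi, Dayo.
Ngozi is living and takes 1/10.
Dayo is living and takes 1/10.
Ifeoma predeceased; the 1/5 allotted to Ifeoma's branch passes to Ifeoma's issue by representation.
The 1/5 is divided into 2 equal shares of 1/10 among Abiodun, Chidinma.
Abiodun predeceased; the 1/10 allotted to Abiodun's branch passes to Abiodun's issue by representation.
The 1/10 is divided into 2 equal shares of 1/20 among Temitope, Adaeze.
Temitope is living and takes 1/20.
Adaeze is living and takes 1/20.
Chidinma is living and takes 1/10.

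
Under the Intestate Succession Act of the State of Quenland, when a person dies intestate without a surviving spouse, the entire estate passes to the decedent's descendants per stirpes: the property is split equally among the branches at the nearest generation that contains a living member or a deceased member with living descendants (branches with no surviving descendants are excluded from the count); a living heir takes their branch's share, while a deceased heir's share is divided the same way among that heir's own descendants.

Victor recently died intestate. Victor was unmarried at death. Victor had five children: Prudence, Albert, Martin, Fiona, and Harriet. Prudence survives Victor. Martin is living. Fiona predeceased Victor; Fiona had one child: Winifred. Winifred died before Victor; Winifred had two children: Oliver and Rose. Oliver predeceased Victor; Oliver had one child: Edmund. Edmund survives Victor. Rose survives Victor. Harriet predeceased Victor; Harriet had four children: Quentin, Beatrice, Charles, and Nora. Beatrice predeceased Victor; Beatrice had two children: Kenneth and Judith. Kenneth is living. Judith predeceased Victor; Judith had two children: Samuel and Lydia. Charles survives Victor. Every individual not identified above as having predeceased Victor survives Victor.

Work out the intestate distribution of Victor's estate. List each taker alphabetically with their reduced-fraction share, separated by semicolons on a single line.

There is no surviving spouse, so the entire estate passes to Victor's descendants per stirpes.
The estate is divided into 5 equal shares of 1/5 among Prudence, Albert, Martin, Fiona, Harriet.
Prudence is living and takes 1/5.
Albert is living and takes 1/5.
Martin is living and takes 1/5.
Fiona predeceased; the 1/5 allotted to Fiona's branch passes to Fiona's issue by representation.
Winifred's line is the sole branch at this level, so the full 1/5 passes to Winifred's issue by representation.
The 1/5 is divided into 2 equal shares of 1/10 among Oliver, Rose.
Oliver predeceased; the 1/10 allotted to Oliver's branch passes to Oliver's issue by representation.
Edmund is the sole taker at this level and receives the full 1/10.
Rose is living and takes 1/10.
Harriet predeceased; the 1/5 allotted to Harriet's branch passes to Harriet's issue by representation.
The 1/5 is divided into 4 equal shares of 1/20 among Quentin, Beatrice, Charles, Nora.
Quentin is living and takes 1/20.
Beatrice predeceased; the 1/20 allotted to Beatrice's branch passes to Beatrice's issue by representation.
The 1/20 is divided into 2 equal shares of 1/40 among Kenneth, Judith.
Kenneth is living and takes 1/40.
Judith predeceased; the 1/40 allotted to Judith's branch passes to Judith's issue by representation.
The 1/40 is divided into 2 equal shares of 1/80 among Samuel, Lydia.
Samuel is living and takes 1/80.
Lydia is living and takes 1/80.
Charles is living and takes 1/20.
Nora is living and takes 1/20.

Albert 1/5; Charles 1/20; Edmund 1/10; Kenneth 1/40; Lydia 1/80; Martin 1/5; Nora 1/20; Prudence 1/5; Quentin 1/20; Rose 1/10; Samuel 1/80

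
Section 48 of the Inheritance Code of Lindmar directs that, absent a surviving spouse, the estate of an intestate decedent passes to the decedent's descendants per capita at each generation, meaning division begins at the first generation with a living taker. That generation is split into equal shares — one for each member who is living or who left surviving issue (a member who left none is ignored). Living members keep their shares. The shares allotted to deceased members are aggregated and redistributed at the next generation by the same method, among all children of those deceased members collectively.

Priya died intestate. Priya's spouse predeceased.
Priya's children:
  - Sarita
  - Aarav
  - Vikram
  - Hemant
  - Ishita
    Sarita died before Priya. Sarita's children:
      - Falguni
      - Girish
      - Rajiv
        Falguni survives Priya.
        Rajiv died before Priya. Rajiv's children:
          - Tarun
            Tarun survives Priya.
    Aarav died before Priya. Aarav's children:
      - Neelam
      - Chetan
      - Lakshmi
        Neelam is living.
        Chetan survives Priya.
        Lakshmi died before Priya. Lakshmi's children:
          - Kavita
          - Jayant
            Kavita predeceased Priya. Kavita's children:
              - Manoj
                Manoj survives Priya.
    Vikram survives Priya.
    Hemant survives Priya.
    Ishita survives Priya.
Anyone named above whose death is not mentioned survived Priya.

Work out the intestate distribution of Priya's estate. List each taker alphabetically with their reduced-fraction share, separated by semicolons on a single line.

Chetan 1/15; Falguni 1/15; Girish 1/15; Hemant 1/5; Ishita 1/5; Jayant 2/45; Manoj 2/45; Neelam 1/15; Tarun 2/45; Vikram 1/5

There is no surviving spouse, so the entire estate passes to Priya's descendants per capita at each generation.
At generation 1 (Sarita, Aarav, Vikram, Hemant, Ishita) there are 5 shares of (1)/5 = 1/5 each.
Living: Vikram, Hemant, and Ishita — each takes 1/5.
Deceased: Sarita and Aarav. Their combined 2/5 is pooled and carried to generation 2.
At generation 2 (Falguni, Girish, Rajiv, Neelam, Chetan, Lakshmi) there are 6 shares of (2/5)/6 = 1/15 each.
Living: Falguni, Girish, Neelam, and Chetan — each takes 1/15.
Deceased: Rajiv and Lakshmi. Their combined 2/15 is pooled and carried to generation 3.
At generation 3 (Tarun, Kavita, Jayant) there are 3 shares of (2/15)/3 = 2/45 each.
Living: Tarun and Jayant — each takes 2/45.
Deceased: Kavita. That 2/45 share is carried to generation 4.
At generation 4 (Manoj) there are 1 shares of (2/45)/1 = 2/45 each.
Living: Manoj — each takes 2/45.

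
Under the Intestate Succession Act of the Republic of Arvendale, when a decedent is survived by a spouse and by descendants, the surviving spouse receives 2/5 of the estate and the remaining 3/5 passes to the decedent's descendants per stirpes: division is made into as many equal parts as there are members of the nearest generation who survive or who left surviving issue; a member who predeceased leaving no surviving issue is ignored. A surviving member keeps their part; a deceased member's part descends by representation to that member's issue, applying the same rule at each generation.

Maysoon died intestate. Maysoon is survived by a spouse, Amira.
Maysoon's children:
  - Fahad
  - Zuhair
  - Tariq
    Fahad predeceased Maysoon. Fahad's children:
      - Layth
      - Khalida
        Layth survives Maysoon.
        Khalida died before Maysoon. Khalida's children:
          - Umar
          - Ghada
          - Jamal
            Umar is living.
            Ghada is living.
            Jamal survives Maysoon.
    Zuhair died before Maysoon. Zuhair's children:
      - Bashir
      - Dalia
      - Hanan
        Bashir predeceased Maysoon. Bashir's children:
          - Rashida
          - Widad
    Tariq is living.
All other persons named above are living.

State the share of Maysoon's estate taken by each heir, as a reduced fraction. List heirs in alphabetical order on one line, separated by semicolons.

Amira, as surviving spouse, takes 2/5.
The remaining 3/5 passes to Maysoon's descendants per stirpes.
The 3/5 is divided into 3 equal shares of 1/5 among Fahad, Zuhair, Tariq.
Fahad predeceased; the 1/5 allotted to Fahad's branch passes to Fahad's issue by representation.
The 1/5 is divided into 2 equal shares of 1/10 among Layth, Khalida.
Layth is living and takes 1/10.
Khalida predeceased; the 1/10 allotted to Khalida's branch passes to Khalida's issue by representation.
The 1/10 is divided into 3 equal shares of 1/30 among Umar, Ghada, Jamal.
Umar is living and takes 1/30.
Ghada is living and takes 1/30.
Jamal is living and takes 1/30.
Zuhair predeceased; the 1/5 allotted to Zuhair's branch passes to Zuhair's issue by representation.
The 1/5 is divided into 3 equal shares of 1/15 among Bashir, Dalia, Hanan.
Bashir predeceased; the 1/15 allotted to Bashir's branch passes to Bashir's issue by representation.
The 1/15 is divided into 2 equal shares of 1/30 among Rashida, Widad.
Rashida is living and takes 1/30.
Widad is living and takes 1/30.
Dalia is living and takes 1/15.
Hanan is living and takes 1/15.
Tariq is living and takes 1/5.

Amira 2/5; Dalia 1/15; Ghada 1/30; Hanan 1/15; Jamal 1/30; Layth 1/10; Rashida 1/30; Tariq 1/5; Umar 1/30; Widad 1/30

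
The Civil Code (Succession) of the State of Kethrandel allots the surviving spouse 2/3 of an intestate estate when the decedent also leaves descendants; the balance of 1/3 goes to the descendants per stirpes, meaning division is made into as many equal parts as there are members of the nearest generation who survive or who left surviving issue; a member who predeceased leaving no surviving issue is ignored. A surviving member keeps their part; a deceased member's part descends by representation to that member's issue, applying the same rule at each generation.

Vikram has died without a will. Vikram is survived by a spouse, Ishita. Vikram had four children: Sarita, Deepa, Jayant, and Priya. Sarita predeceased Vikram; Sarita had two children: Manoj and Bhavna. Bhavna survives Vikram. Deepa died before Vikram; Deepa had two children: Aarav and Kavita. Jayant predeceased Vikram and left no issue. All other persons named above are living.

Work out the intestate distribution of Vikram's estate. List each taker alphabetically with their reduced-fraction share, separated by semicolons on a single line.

Ishita, as surviving spouse, takes 2/3.
The remaining 1/3 passes to Vikram's descendants per stirpes.
Jayant left no surviving issue, so that branch lapses and is disregarded.
The 1/3 is divided into 3 equal shares of 1/9 among Sarita, Deepa, Priya.
Sarita predeceased; the 1/9 allotted to Sarita's branch passes to Sarita's issue by representation.
The 1/9 is divided into 2 equal shares of 1/18 among Manoj, Bhavna.
Manoj is living and takes 1/18.
Bhavna is living and takes 1/18.
Deepa predeceased; the 1/9 allotted to Deepa's branch passes to Deepa's issue by representation.
The 1/9 is divided into 2 equal shares of 1/18 among Aarav, Kavita.
Aarav is living and takes 1/18.
Kavita is living and takes 1/18.
Priya is living and takes 1/9.

Aarav 1/18; Bhavna 1/18; Ishita 2/3; Kavita 1/18; Manoj 1/18; Priya 1/9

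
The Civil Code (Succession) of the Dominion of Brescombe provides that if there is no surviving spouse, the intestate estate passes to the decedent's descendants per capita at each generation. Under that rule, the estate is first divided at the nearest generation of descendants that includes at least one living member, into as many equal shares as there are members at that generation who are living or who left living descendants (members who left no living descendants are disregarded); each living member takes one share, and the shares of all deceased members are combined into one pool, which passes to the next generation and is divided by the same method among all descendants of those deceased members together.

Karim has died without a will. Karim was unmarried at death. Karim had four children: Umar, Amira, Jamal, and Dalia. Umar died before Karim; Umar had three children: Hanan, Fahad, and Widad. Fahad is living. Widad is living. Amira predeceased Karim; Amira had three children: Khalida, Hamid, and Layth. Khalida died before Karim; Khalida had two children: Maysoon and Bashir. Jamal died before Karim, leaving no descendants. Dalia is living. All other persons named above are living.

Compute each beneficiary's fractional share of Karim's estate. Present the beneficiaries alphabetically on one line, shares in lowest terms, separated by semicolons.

There is no surviving spouse, so the entire estate passes to Karim's descendants per capita at each generation.
At generation 1 (Umar, Amira, Dalia) there are 3 shares of (1)/3 = 1/3 each.
Living: Dalia — each takes 1/3.
Deceased: Umar and Amira. Their combined 2/3 is pooled and carried to generation 2.
At generation 2 (Hanan, Fahad, Widad, Khalida, Hamid, Layth) there are 6 shares of (2/3)/6 = 1/9 each.
Living: Hanan, Fahad, Widad, Hamid, and Layth — each takes 1/9.
Deceased: Khalida. That 1/9 share is carried to generation 3.
At generation 3 (Maysoon, Bashir) there are 2 shares of (1/9)/2 = 1/18 each.
Living: Maysoon and Bashir — each takes 1/18.

Bashir 1/18; Dalia 1/3; Fahad 1/9; Hamid 1/9; Hanan 1/9; Layth 1/9; Maysoon 1/18; Widad 1/9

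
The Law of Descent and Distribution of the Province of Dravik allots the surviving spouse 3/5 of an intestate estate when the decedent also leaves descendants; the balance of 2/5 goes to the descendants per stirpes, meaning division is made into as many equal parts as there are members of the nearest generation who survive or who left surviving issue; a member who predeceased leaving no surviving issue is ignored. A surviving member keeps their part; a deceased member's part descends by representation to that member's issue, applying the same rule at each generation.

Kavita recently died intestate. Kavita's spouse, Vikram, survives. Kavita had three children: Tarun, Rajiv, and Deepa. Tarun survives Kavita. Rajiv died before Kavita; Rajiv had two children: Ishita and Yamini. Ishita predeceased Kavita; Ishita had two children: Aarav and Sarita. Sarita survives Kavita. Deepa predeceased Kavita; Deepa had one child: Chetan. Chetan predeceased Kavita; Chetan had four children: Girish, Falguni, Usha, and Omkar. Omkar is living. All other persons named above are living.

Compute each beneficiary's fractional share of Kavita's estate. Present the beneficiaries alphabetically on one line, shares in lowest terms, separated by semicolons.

Aarav 1/30; Falguni 1/30; Girish 1/30; Omkar 1/30; Sarita 1/30; Tarun 2/15; Usha 1/30; Vikram 3/5; Yamini 1/15

Vikram, as surviving spouse, takes 3/5.
The remaining 2/5 passes to Kavita's descendants per stirpes.
The 2/5 is divided into 3 equal shares of 2/15 among Tarun, Rajiv, Deepa.
Tarun is living and takes 2/15.
Rajiv predeceased; the 2/15 allotted to Rajiv's branch passes to Rajiv's issue by representation.
The 2/15 is divided into 2 equal shares of 1/15 among Ishita, Yamini.
Ishita predeceased; the 1/15 allotted to Ishita's branch passes to Ishita's issue by representation.
The 1/15 is divided into 2 equal shares of 1/30 among Aarav, Sarita.
Aarav is living and takes 1/30.
Sarita is living and takes 1/30.
Yamini is living and takes 1/15.
Deepa predeceased; the 2/15 allotted to Deepa's branch passes to Deepa's issue by representation.
Chetan's line is the sole branch at this level, so the full 2/15 passes to Chetan's issue by representation.
The 2/15 is divided into 4 equal shares of 1/30 among Girish, Falguni, Usha, Omkar.
Girish is living and takes 1/30.
Falguni is living and takes 1/30.
Usha is living and takes 1/30.
Omkar is living and takes 1/30.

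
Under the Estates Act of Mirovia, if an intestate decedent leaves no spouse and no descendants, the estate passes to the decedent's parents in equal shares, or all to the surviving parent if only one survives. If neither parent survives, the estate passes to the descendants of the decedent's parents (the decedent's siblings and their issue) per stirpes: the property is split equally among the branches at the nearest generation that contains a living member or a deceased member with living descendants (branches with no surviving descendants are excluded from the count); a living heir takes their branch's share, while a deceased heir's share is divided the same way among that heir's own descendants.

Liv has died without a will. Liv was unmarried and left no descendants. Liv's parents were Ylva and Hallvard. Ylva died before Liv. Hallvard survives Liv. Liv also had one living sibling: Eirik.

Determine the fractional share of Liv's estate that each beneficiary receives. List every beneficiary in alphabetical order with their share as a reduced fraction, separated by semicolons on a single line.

Hallvard 1

Only one parent, Hallvard, survives, so Hallvard takes the entire estate. The siblings take nothing because a surviving parent has priority.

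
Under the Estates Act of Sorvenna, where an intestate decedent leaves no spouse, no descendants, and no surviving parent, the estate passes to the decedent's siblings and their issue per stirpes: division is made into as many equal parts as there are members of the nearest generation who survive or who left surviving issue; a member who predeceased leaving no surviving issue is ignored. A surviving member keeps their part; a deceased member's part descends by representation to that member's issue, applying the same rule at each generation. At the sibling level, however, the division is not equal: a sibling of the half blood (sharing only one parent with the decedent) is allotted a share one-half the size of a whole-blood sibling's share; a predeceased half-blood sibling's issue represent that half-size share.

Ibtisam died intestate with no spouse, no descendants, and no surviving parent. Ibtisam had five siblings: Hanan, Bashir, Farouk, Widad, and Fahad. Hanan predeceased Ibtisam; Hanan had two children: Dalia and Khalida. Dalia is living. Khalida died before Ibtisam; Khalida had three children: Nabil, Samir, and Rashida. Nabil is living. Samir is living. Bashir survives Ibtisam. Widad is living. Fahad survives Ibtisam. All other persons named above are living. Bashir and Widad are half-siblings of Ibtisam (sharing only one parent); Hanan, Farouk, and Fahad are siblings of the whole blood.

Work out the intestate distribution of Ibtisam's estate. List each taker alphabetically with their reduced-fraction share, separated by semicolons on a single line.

Bashir 1/8; Dalia 1/8; Fahad 1/4; Farouk 1/4; Nabil 1/24; Rashida 1/24; Samir 1/24; Widad 1/8

No spouse, descendants, or parent survives, so the estate passes to Ibtisam's siblings per stirpes.
Half-blood siblings count for one-half the weight of whole-blood siblings at the initial division.
Dividing 1 in proportion to weights (total weight 4): Hanan (weight 1) → 1/4; Bashir (weight 1/2) → 1/8; Farouk (weight 1) → 1/4; Widad (weight 1/2) → 1/8; Fahad (weight 1) → 1/4.
Hanan predeceased; the 1/4 allotted to Hanan's branch passes to Hanan's issue by representation.
The 1/4 is divided into 2 equal shares of 1/8 among Dalia, Khalida.
Dalia is living and takes 1/8.
Khalida predeceased; the 1/8 allotted to Khalida's branch passes to Khalida's issue by representation.
The 1/8 is divided into 3 equal shares of 1/24 among Nabil, Samir, Rashida.
Nabil is living and takes 1/24.
Samir is living and takes 1/24.
Rashida is living and takes 1/24.
Bashir is living and takes 1/8.
Farouk is living and takes 1/4.
Widad is living and takes 1/8.
Fahad is living and takes 1/4.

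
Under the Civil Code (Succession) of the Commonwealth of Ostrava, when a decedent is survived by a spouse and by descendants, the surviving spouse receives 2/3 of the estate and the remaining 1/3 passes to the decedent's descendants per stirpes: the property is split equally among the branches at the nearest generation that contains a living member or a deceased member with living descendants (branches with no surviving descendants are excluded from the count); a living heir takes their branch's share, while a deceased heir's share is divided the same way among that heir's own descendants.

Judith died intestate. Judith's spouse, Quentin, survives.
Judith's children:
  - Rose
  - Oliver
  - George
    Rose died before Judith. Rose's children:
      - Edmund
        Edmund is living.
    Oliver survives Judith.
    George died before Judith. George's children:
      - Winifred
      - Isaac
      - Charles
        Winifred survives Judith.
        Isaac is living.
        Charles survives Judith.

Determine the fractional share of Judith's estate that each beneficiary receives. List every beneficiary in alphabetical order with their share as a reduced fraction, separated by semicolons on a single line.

Quentin, as surviving spouse, takes 2/3.
The remaining 1/3 passes to Judith's descendants per stirpes.
The 1/3 is divided into 3 equal shares of 1/9 among Rose, Oliver, George.
Rose predeceased; the 1/9 allotted to Rose's branch passes to Rose's issue by representation.
Edmund is the sole taker at this level and receives the full 1/9.
Oliver is living and takes 1/9.
George predeceased; the 1/9 allotted to George's branch passes to George's issue by representation.
The 1/9 is divided into 3 equal shares of 1/27 among Winifred, Isaac, Charles.
Winifred is living and takes 1/27.
Isaac is living and takes 1/27.
Charles is living and takes 1/27.

Charles 1/27; Edmund 1/9; Isaac 1/27; Oliver 1/9; Quentin 2/3; Winifred 1/27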